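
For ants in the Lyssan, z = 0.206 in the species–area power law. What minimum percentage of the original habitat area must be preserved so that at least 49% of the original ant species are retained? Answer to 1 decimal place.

3.1%

Need (A_new/A_old)^0.206 = 0.49, so A_new/A_old = 0.49^(1/0.206) = 0.49^4.854
ln(A_new/A_old) = ln 0.49 / 0.206 = -0.7133 / 0.206 = -3.4629
A_new/A_old = e^-3.4629 ≈ 0.03134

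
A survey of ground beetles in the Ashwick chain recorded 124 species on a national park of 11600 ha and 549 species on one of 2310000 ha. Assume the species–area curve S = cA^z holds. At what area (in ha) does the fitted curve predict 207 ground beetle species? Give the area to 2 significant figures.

72000 ha

z = ln(549/124) / ln(2310000/11600) = 1.4878 / 5.2940 = 0.2810
c = 124 / 11600^0.2810 = 124 / 13.88 = 8.936
A = (207/8.936)^(1/0.2810) ⇒ ln A = ln(23.16)/0.2810 = 11.1821
A = e^11.1821 ≈ 71835 ha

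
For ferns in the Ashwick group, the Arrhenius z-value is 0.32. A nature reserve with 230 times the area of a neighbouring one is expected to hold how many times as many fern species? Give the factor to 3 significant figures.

S₂/S₁ = (A₂/A₁)^z = 230^0.32
ln(S₂/S₁) = 0.32 × ln 230 = 0.32 × 5.4381 = 1.7402
S₂/S₁ = e^1.7402 ≈ 5.698

5.70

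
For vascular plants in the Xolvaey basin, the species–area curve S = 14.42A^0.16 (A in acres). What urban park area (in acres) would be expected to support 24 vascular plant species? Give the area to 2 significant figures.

24 = 14.42 × A^0.16  ⇒  A^0.16 = 24/14.42 = 1.664
ln A = ln(1.664) / 0.16 = 0.5094 / 0.16 = 3.1840
A = e^3.1840 ≈ 24.14 acres

24 acres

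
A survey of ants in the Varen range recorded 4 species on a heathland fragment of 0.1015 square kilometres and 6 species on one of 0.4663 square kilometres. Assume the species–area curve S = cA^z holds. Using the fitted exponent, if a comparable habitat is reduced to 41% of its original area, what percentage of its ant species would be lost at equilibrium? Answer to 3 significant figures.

21.1%

z = ln(6/4) / ln(0.4663/0.1015) = 0.4055 / 1.5248 = 0.2659
S_new/S_old = (A_new/A_old)^z = 0.41^0.2659 = exp(0.2659 × -0.8916) = 0.7889
Fraction lost = 1 − 0.7889 = 0.2111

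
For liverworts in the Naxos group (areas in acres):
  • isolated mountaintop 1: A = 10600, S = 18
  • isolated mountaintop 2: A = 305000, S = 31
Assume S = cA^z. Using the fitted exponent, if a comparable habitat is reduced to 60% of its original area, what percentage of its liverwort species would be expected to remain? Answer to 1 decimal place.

z = ln(31/18) / ln(305000/10600) = 0.5436 / 3.3595 = 0.1618
S_new/S_old = (A_new/A_old)^z = 0.6^0.1618 = exp(0.1618 × -0.5108) = 0.9207

92.1%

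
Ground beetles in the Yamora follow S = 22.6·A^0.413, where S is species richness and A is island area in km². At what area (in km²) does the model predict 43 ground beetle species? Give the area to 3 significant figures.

43 = 22.6 × A^0.413  ⇒  A^0.413 = 43/22.6 = 1.903
ln A = ln(1.903) / 0.413 = 0.6433 / 0.413 = 1.5575
A = e^1.5575 ≈ 4.747 km²

4.75 km²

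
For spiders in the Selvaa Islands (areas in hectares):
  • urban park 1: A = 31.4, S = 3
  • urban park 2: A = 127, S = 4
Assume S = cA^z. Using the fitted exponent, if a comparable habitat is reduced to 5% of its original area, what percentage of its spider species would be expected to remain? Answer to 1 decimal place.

z = ln(4/3) / ln(127/31.4) = 0.2877 / 1.3974 = 0.2059
S_new/S_old = (A_new/A_old)^z = 0.05^0.2059 = exp(0.2059 × -2.9957) = 0.5397

54.0%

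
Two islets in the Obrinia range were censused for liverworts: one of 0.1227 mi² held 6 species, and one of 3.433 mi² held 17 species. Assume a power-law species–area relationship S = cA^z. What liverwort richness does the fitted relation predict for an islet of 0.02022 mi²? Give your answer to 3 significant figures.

3.41

z = ln(17/6) / ln(3.433/0.1227) = 1.0415 / 3.3314 = 0.3126
c = 6 / 0.1227^0.3126 = 6 / 0.519 = 11.56
S₃ = 11.56 × 0.02022^0.3126 = 11.56 × 0.2954 ≈ 3.415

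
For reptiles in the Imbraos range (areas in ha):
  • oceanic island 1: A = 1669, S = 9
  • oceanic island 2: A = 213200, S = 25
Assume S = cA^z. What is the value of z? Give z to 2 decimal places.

0.21

Taking logs: ln S = ln c + z ln A, so z = (ln S₂ − ln S₁)/(ln A₂ − ln A₁).
z = ln(25/9) / ln(213200/1669) = ln(2.778) / ln(127.7) = 1.0217 / 4.8500 = 0.2106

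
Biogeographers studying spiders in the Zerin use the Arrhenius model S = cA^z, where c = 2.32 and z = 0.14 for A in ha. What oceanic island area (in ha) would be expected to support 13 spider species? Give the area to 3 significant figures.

13 = 2.32 × A^0.14  ⇒  A^0.14 = 13/2.32 = 5.603
ln A = ln(5.603) / 0.14 = 1.7234 / 0.14 = 12.3099
A = e^12.3099 ≈ 221876 ha

222000 ha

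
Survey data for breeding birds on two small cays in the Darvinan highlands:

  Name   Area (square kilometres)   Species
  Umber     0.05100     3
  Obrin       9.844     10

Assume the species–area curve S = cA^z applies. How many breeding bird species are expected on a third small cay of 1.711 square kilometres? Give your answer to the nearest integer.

z = ln(10/3) / ln(9.844/0.051) = 1.2040 / 5.2628 = 0.2288
c = 3 / 0.051^0.2288 = 3 / 0.5062 = 5.926
S₃ = 5.926 × 1.711^0.2288 = 5.926 × 1.131 ≈ 6.701

7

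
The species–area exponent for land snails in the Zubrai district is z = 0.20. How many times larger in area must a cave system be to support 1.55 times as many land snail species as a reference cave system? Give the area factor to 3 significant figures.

(A₂/A₁)^0.2 = 1.55, so A₂/A₁ = 1.55^(1/0.2) = 1.55^5
ln(A₂/A₁) = ln 1.55 / 0.2 = 0.4383 / 0.2 = 2.1913
A₂/A₁ = e^2.1913 ≈ 8.947

8.95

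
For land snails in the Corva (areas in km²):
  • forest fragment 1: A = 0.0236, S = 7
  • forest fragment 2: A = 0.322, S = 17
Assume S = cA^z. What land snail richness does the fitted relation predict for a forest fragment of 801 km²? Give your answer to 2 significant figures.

z = ln(17/7) / ln(0.322/0.0236) = 0.8873 / 2.6133 = 0.3395
c = 7 / 0.0236^0.3395 = 7 / 0.2803 = 24.98
S₃ = 24.98 × 801^0.3395 = 24.98 × 9.68 ≈ 241.8

240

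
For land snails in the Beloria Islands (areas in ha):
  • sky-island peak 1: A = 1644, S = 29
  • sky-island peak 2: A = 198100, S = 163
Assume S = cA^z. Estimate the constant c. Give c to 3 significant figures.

2.01

z = ln(S₂/S₁) / ln(A₂/A₁) = ln(163/29) / ln(198100/1644) = 1.7265 / 4.7916 = 0.3603
c = S₁ / A₁^z = 29 / 1644^0.3603 = 29 / 14.41 = 2.012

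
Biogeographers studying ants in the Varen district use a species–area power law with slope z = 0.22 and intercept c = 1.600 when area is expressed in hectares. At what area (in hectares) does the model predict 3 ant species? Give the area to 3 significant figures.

3 = 1.6 × A^0.22  ⇒  A^0.22 = 3/1.6 = 1.875
ln A = ln(1.875) / 0.22 = 0.6286 / 0.22 = 2.8573
A = e^2.8573 ≈ 17.41 hectares

17.4 hectares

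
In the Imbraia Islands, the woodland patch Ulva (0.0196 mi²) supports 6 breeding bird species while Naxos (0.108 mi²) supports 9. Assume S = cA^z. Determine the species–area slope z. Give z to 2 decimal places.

0.24

Taking logs: ln S = ln c + z ln A, so z = (ln S₂ − ln S₁)/(ln A₂ − ln A₁).
z = ln(9/6) / ln(0.108/0.0196) = ln(1.5) / ln(5.51) = 0.4055 / 1.7066 = 0.2376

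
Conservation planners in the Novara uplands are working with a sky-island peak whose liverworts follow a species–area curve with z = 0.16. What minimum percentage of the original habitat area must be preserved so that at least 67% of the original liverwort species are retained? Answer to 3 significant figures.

8.18%

Need (A_new/A_old)^0.16 = 0.67, so A_new/A_old = 0.67^(1/0.16) = 0.67^6.25
ln(A_new/A_old) = ln 0.67 / 0.16 = -0.4005 / 0.16 = -2.5030
A_new/A_old = e^-2.5030 ≈ 0.08184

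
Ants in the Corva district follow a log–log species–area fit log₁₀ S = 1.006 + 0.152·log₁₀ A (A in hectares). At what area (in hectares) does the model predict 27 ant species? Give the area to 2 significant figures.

630 hectares

27 = 10.14 × A^0.152  ⇒  A^0.152 = 27/10.14 = 2.663
ln A = ln(2.663) / 0.152 = 0.9794 / 0.152 = 6.4437
A = e^6.4437 ≈ 628.7 hectares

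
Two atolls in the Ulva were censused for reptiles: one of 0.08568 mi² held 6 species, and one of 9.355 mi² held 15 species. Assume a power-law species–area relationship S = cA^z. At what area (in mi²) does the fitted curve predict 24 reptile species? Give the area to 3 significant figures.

z = ln(15/6) / ln(9.355/0.08568) = 0.9163 / 4.6930 = 0.1952
c = 6 / 0.08568^0.1952 = 6 / 0.6189 = 9.694
A = (24/9.694)^(1/0.1952) ⇒ ln A = ln(2.476)/0.1952 = 4.6432
A = e^4.6432 ≈ 103.9 mi²

104 mi²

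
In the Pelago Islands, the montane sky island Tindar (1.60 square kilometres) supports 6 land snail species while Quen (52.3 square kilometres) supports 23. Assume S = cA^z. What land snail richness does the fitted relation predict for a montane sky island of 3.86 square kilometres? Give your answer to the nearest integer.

8

z = ln(23/6) / ln(52.3/1.6) = 1.3437 / 3.4870 = 0.3854
c = 6 / 1.6^0.3854 = 6 / 1.199 = 5.006
S₃ = 5.006 × 3.86^0.3854 = 5.006 × 1.683 ≈ 8.424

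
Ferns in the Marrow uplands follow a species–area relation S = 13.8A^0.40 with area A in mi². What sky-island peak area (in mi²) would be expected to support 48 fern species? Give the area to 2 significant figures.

48 = 13.8 × A^0.4  ⇒  A^0.4 = 48/13.8 = 3.478
ln A = ln(3.478) / 0.4 = 1.2465 / 0.4 = 3.1163
A = e^3.1163 ≈ 22.56 mi²

23 mi²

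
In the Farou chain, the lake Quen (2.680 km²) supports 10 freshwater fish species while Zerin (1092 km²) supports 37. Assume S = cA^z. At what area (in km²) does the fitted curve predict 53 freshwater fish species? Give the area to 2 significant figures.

5700 km²

z = ln(37/10) / ln(1092/2.68) = 1.3083 / 6.0099 = 0.2177
c = 10 / 2.68^0.2177 = 10 / 1.239 = 8.069
A = (53/8.069)^(1/0.2177) ⇒ ln A = ln(6.569)/0.2177 = 8.6466
A = e^8.6466 ≈ 5691 km²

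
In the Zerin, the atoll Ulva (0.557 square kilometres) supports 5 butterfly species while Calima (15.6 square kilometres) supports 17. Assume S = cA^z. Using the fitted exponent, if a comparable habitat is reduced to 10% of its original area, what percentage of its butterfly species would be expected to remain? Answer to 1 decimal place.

z = ln(17/5) / ln(15.6/0.557) = 1.2238 / 3.3325 = 0.3672
S_new/S_old = (A_new/A_old)^z = 0.1^0.3672 = exp(0.3672 × -2.3026) = 0.4293

42.9%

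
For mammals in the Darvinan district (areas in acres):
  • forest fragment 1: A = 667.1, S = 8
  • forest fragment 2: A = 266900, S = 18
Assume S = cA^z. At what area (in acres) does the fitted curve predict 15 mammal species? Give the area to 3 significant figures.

z = ln(18/8) / ln(266900/667.1) = 0.8109 / 5.9917 = 0.1353
c = 8 / 667.1^0.1353 = 8 / 2.411 = 3.318
A = (15/3.318)^(1/0.1353) ⇒ ln A = ln(4.521)/0.1353 = 11.1475
A = e^11.1475 ≈ 69391 acres

69400 acres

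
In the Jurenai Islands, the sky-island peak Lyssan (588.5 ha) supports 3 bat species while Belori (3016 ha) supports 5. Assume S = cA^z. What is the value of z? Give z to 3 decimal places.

Taking logs: ln S = ln c + z ln A, so z = (ln S₂ − ln S₁)/(ln A₂ − ln A₁).
z = ln(5/3) / ln(3016/588.5) = ln(1.667) / ln(5.125) = 0.5108 / 1.6341 = 0.3126

0.313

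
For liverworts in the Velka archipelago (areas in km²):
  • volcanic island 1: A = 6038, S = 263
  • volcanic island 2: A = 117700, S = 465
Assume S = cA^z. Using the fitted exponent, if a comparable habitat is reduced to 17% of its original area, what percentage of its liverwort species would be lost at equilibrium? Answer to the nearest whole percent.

z = ln(465/263) / ln(117700/6038) = 0.5699 / 2.9701 = 0.1919
S_new/S_old = (A_new/A_old)^z = 0.17^0.1919 = exp(0.1919 × -1.7720) = 0.7118
Fraction lost = 1 − 0.7118 = 0.2882

29%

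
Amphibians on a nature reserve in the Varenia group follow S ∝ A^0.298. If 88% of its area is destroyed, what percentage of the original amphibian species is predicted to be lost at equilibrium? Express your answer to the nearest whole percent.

S_new/S_old = (A_new/A_old)^z = 0.12^0.298
= exp(0.298 × ln 0.12) = exp(0.298 × -2.1203) = exp(-0.6318) ≈ 0.5316
Fraction lost = 1 − 0.5316 = 0.4684

47%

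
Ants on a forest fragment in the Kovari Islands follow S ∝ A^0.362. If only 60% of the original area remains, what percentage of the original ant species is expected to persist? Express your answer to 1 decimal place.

S_new/S_old = (A_new/A_old)^z = 0.6^0.362
= exp(0.362 × ln 0.6) = exp(0.362 × -0.5108) = exp(-0.1849) ≈ 0.8312

83.1%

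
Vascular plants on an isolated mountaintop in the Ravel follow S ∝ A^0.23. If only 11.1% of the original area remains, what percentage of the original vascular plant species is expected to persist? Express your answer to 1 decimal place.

60.3%

S_new/S_old = (A_new/A_old)^z = 0.111^0.23
= exp(0.23 × ln 0.111) = exp(0.23 × -2.1982) = exp(-0.5056) ≈ 0.6031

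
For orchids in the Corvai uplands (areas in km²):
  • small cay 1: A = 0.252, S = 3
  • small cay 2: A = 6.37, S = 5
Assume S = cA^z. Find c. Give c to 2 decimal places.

3.73

z = ln(S₂/S₁) / ln(A₂/A₁) = ln(5/3) / ln(6.37/0.252) = 0.5108 / 3.2299 = 0.1582
c = S₁ / A₁^z = 3 / 0.252^0.1582 = 3 / 0.8041 = 3.731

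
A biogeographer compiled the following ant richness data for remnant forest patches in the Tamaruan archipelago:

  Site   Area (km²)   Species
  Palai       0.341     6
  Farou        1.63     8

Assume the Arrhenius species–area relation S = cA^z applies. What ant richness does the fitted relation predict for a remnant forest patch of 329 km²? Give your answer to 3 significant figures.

z = ln(8/6) / ln(1.63/0.341) = 0.2877 / 1.5645 = 0.1839
c = 6 / 0.341^0.1839 = 6 / 0.8205 = 7.313
S₃ = 7.313 × 329^0.1839 = 7.313 × 2.903 ≈ 21.23

21.2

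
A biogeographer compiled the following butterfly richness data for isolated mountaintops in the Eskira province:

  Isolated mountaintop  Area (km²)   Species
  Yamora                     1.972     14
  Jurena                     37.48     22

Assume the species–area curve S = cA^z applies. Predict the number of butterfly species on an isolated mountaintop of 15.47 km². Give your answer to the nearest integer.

19

z = ln(22/14) / ln(37.48/1.972) = 0.4520 / 2.9448 = 0.1535
c = 14 / 1.972^0.1535 = 14 / 1.11 = 12.61
S₃ = 12.61 × 15.47^0.1535 = 12.61 × 1.523 ≈ 19.21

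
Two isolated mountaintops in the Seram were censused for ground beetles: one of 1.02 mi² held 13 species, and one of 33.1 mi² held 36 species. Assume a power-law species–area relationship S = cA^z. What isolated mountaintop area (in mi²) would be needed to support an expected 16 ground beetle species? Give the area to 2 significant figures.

2.1 mi²

z = ln(36/13) / ln(33.1/1.02) = 1.0186 / 3.4797 = 0.2927
c = 13 / 1.02^0.2927 = 13 / 1.006 = 12.92
A = (16/12.92)^(1/0.2927) ⇒ ln A = ln(1.238)/0.2927 = 0.7292
A = e^0.7292 ≈ 2.073 mi²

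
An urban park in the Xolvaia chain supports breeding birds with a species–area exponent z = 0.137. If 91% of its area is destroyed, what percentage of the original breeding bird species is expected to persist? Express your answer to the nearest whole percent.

S_new/S_old = (A_new/A_old)^z = 0.09^0.137
= exp(0.137 × ln 0.09) = exp(0.137 × -2.4079) = exp(-0.3299) ≈ 0.719

72%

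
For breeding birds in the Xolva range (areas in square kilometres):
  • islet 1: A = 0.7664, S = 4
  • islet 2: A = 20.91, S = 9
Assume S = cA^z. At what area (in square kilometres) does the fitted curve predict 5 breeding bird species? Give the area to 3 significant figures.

1.90 square kilometres

z = ln(9/4) / ln(20.91/0.7664) = 0.8109 / 3.3063 = 0.2453
c = 4 / 0.7664^0.2453 = 4 / 0.9368 = 4.27
A = (5/4.27)^(1/0.2453) ⇒ ln A = ln(1.171)/0.2453 = 0.6437
A = e^0.6437 ≈ 1.904 square kilometres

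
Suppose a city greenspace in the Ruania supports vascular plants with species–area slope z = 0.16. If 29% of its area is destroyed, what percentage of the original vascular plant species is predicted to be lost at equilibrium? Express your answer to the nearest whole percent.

5%

S_new/S_old = (A_new/A_old)^z = 0.71^0.16
= exp(0.16 × ln 0.71) = exp(0.16 × -0.3425) = exp(-0.0548) ≈ 0.9467
Fraction lost = 1 − 0.9467 = 0.05332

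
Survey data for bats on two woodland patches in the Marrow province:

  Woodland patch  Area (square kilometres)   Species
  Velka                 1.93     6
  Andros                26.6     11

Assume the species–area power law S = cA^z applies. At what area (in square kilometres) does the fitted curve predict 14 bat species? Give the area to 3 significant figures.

75.5 square kilometres

z = ln(11/6) / ln(26.6/1.93) = 0.6061 / 2.6234 = 0.2311
c = 6 / 1.93^0.2311 = 6 / 1.164 = 5.154
A = (14/5.154)^(1/0.2311) ⇒ ln A = ln(2.716)/0.2311 = 4.3247
A = e^4.3247 ≈ 75.54 square kilometres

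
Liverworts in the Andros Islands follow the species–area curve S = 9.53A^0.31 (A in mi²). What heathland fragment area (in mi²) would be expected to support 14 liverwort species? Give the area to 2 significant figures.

14 = 9.53 × A^0.31  ⇒  A^0.31 = 14/9.53 = 1.469
ln A = ln(1.469) / 0.31 = 0.3846 / 0.31 = 1.2407
A = e^1.2407 ≈ 3.458 mi²

3.5 mi²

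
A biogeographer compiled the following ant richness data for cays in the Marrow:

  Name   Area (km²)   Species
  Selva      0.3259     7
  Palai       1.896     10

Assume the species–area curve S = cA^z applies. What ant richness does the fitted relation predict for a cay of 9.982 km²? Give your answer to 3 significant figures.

z = ln(10/7) / ln(1.896/0.3259) = 0.3567 / 1.7609 = 0.2026
c = 7 / 0.3259^0.2026 = 7 / 0.7968 = 8.785
S₃ = 8.785 × 9.982^0.2026 = 8.785 × 1.594 ≈ 14

14.0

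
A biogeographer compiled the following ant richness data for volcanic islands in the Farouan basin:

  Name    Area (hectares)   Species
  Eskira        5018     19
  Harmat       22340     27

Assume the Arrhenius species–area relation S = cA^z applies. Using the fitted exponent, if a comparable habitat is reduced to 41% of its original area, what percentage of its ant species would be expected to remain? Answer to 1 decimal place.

81.1%

z = ln(27/19) / ln(22340/5018) = 0.3514 / 1.4933 = 0.2353
S_new/S_old = (A_new/A_old)^z = 0.41^0.2353 = exp(0.2353 × -0.8916) = 0.8107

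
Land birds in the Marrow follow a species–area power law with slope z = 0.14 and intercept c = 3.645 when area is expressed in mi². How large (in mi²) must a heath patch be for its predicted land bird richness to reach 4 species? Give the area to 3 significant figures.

4 = 3.645 × A^0.14  ⇒  A^0.14 = 4/3.645 = 1.097
ln A = ln(1.097) / 0.14 = 0.0929 / 0.14 = 0.6638
A = e^0.6638 ≈ 1.942 mi²

1.94 mi²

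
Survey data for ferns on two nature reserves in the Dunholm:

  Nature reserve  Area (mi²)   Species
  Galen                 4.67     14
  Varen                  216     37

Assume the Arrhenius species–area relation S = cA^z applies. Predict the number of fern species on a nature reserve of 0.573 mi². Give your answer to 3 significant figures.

z = ln(37/14) / ln(216/4.67) = 0.9719 / 3.8341 = 0.2535
c = 14 / 4.67^0.2535 = 14 / 1.478 = 9.473
S₃ = 9.473 × 0.573^0.2535 = 9.473 × 0.8684 ≈ 8.226

8.23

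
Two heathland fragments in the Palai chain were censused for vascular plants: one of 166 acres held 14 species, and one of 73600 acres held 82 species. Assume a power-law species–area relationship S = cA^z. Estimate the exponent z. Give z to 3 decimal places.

0.290

Taking logs: ln S = ln c + z ln A, so z = (ln S₂ − ln S₁)/(ln A₂ − ln A₁).
z = ln(82/14) / ln(73600/166) = ln(5.857) / ln(443.4) = 1.7677 / 6.0944 = 0.2900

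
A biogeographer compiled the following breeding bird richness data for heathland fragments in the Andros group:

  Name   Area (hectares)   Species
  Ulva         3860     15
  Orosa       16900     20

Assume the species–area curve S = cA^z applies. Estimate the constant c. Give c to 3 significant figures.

3.00

z = ln(S₂/S₁) / ln(A₂/A₁) = ln(20/15) / ln(16900/3860) = 0.2877 / 1.4766 = 0.1948
c = S₁ / A₁^z = 15 / 3860^0.1948 = 15 / 4.997 = 3.002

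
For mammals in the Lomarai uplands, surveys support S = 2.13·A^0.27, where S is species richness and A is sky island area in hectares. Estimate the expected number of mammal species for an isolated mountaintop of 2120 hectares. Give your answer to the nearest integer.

S = 2.13 × 2120^0.27 = 2.13 × 7.909 ≈ 16.85

17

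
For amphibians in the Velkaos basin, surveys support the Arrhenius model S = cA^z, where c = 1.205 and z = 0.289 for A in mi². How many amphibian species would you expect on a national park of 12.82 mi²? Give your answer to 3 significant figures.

S = 1.205 × 12.82^0.289
ln S = ln 1.205 + 0.289 × ln 12.82 = 0.1865 + 0.289 × 2.5510 = 0.9237
S = e^0.9237 ≈ 2.519

2.52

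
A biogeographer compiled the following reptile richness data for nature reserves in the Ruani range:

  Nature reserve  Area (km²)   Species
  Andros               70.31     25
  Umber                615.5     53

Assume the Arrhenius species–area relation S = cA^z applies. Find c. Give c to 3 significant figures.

5.73

z = ln(S₂/S₁) / ln(A₂/A₁) = ln(53/25) / ln(615.5/70.31) = 0.7514 / 2.1695 = 0.3464
c = S₁ / A₁^z = 25 / 70.31^0.3464 = 25 / 4.362 = 5.731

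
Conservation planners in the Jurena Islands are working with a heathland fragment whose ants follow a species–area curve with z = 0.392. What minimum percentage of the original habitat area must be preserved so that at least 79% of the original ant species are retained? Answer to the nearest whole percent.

55%

Need (A_new/A_old)^0.392 = 0.79, so A_new/A_old = 0.79^(1/0.392) = 0.79^2.551
ln(A_new/A_old) = ln 0.79 / 0.392 = -0.2357 / 0.392 = -0.6013
A_new/A_old = e^-0.6013 ≈ 0.5481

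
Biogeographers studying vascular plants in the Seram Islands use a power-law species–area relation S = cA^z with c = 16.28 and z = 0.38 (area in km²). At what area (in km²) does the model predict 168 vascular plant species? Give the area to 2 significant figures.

168 = 16.28 × A^0.38  ⇒  A^0.38 = 168/16.28 = 10.32
ln A = ln(10.32) / 0.38 = 2.3340 / 0.38 = 6.1422
A = e^6.1422 ≈ 465.1 km²

470 km²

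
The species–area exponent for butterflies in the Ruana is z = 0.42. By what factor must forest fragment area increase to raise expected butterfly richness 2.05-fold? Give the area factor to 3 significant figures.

5.52

(A₂/A₁)^0.42 = 2.05, so A₂/A₁ = 2.05^(1/0.42) = 2.05^2.381
ln(A₂/A₁) = ln 2.05 / 0.42 = 0.7178 / 0.42 = 1.7091
A₂/A₁ = e^1.7091 ≈ 5.524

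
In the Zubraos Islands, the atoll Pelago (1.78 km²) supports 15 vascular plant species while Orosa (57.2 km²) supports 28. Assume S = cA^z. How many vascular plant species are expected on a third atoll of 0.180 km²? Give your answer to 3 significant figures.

z = ln(28/15) / ln(57.2/1.78) = 0.6242 / 3.4699 = 0.1799
c = 15 / 1.78^0.1799 = 15 / 1.109 = 13.52
S₃ = 13.52 × 0.18^0.1799 = 13.52 × 0.7346 ≈ 9.933

9.93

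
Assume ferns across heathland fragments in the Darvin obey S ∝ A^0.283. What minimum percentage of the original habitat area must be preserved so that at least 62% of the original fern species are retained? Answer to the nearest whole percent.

18%

Need (A_new/A_old)^0.283 = 0.62, so A_new/A_old = 0.62^(1/0.283) = 0.62^3.534
ln(A_new/A_old) = ln 0.62 / 0.283 = -0.4780 / 0.283 = -1.6892
A_new/A_old = e^-1.6892 ≈ 0.1847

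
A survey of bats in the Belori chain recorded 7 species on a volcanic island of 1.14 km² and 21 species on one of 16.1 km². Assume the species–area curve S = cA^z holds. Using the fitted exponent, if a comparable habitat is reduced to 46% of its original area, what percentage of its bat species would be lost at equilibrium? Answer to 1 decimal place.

z = ln(21/7) / ln(16.1/1.14) = 1.0986 / 2.6478 = 0.4149
S_new/S_old = (A_new/A_old)^z = 0.46^0.4149 = exp(0.4149 × -0.7765) = 0.7246
Fraction lost = 1 − 0.7246 = 0.2754

27.5%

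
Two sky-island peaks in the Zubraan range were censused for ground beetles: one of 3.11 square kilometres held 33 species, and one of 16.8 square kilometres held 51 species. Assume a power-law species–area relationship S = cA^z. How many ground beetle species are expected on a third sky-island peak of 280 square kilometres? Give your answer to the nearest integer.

105

z = ln(51/33) / ln(16.8/3.11) = 0.4353 / 1.6868 = 0.2581
c = 33 / 3.11^0.2581 = 33 / 1.34 = 24.62
S₃ = 24.62 × 280^0.2581 = 24.62 × 4.281 ≈ 105.4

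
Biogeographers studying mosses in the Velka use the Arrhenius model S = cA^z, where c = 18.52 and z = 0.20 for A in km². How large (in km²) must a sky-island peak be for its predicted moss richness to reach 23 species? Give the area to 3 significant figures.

23 = 18.52 × A^0.2  ⇒  A^0.2 = 23/18.52 = 1.242
ln A = ln(1.242) / 0.2 = 0.2166 / 0.2 = 1.0832
A = e^1.0832 ≈ 2.954 km²

2.95 km²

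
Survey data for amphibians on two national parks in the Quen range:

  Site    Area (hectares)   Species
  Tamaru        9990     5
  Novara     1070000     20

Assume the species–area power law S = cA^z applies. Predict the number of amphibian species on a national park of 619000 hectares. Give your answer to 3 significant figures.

17.0

z = ln(20/5) / ln(1070000/9990) = 1.3863 / 4.6738 = 0.2966
c = 5 / 9990^0.2966 = 5 / 15.36 = 0.3256
S₃ = 0.3256 × 619000^0.2966 = 0.3256 × 52.22 ≈ 17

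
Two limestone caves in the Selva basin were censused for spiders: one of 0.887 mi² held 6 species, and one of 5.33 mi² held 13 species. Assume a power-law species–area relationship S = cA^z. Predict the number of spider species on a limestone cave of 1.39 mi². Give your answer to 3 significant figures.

z = ln(13/6) / ln(5.33/0.887) = 0.7732 / 1.7933 = 0.4312
c = 6 / 0.887^0.4312 = 6 / 0.9496 = 6.318
S₃ = 6.318 × 1.39^0.4312 = 6.318 × 1.153 ≈ 7.282

7.28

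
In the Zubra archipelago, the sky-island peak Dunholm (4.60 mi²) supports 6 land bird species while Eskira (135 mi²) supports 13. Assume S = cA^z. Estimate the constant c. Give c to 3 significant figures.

z = ln(S₂/S₁) / ln(A₂/A₁) = ln(13/6) / ln(135/4.6) = 0.7732 / 3.3792 = 0.2288
c = S₁ / A₁^z = 6 / 4.6^0.2288 = 6 / 1.418 = 4.232

4.23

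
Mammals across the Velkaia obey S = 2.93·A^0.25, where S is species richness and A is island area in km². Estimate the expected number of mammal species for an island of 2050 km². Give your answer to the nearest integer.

S = 2.93 × 2050^0.25
ln S = ln 2.93 + 0.25 × ln 2050 = 1.0750 + 0.25 × 7.6256 = 2.9814
S = e^2.9814 ≈ 19.72

20 species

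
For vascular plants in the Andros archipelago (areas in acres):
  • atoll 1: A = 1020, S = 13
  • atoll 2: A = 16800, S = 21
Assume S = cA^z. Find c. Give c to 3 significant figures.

3.97

z = ln(S₂/S₁) / ln(A₂/A₁) = ln(21/13) / ln(16800/1020) = 0.4796 / 2.8016 = 0.1712
c = S₁ / A₁^z = 13 / 1020^0.1712 = 13 / 3.273 = 3.971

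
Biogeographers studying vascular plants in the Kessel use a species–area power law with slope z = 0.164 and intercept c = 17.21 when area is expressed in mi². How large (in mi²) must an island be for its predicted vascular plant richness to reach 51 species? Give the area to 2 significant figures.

51 = 17.21 × A^0.164  ⇒  A^0.164 = 51/17.21 = 2.963
ln A = ln(2.963) / 0.164 = 1.0863 / 0.164 = 6.6240
A = e^6.6240 ≈ 752.9 mi²

750 mi²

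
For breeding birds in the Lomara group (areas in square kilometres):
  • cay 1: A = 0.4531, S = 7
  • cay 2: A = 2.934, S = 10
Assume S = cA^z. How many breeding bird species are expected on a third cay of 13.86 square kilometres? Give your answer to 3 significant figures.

13.5

z = ln(10/7) / ln(2.934/0.4531) = 0.3567 / 1.8680 = 0.1909
c = 7 / 0.4531^0.1909 = 7 / 0.8597 = 8.142
S₃ = 8.142 × 13.86^0.1909 = 8.142 × 1.652 ≈ 13.45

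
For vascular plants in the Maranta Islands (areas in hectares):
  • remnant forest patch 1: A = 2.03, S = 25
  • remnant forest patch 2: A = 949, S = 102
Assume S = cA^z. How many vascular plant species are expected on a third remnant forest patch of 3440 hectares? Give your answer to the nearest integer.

137

z = ln(102/25) / ln(949/2.03) = 1.4061 / 6.1474 = 0.2287
c = 25 / 2.03^0.2287 = 25 / 1.176 = 21.26
S₃ = 21.26 × 3440^0.2287 = 21.26 × 6.441 ≈ 136.9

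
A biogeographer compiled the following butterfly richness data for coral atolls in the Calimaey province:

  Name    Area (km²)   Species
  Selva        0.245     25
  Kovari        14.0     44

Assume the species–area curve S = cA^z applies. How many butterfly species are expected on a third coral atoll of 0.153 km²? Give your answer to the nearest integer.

z = ln(44/25) / ln(14/0.245) = 0.5653 / 4.0456 = 0.1397
c = 25 / 0.245^0.1397 = 25 / 0.8216 = 30.43
S₃ = 30.43 × 0.153^0.1397 = 30.43 × 0.7693 ≈ 23.41

23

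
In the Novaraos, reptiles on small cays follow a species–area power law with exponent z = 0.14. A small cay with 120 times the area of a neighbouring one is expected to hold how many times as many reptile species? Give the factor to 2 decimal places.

S₂/S₁ = (A₂/A₁)^z = 120^0.14
ln(S₂/S₁) = 0.14 × ln 120 = 0.14 × 4.7875 = 0.6702
S₂/S₁ = e^0.6702 ≈ 1.955

1.95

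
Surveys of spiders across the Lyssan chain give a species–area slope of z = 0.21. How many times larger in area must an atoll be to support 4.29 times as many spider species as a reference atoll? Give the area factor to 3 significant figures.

(A₂/A₁)^0.21 = 4.29, so A₂/A₁ = 4.29^(1/0.21) = 4.29^4.762
ln(A₂/A₁) = ln 4.29 / 0.21 = 1.4563 / 0.21 = 6.9347
A₂/A₁ = e^6.9347 ≈ 1027

1030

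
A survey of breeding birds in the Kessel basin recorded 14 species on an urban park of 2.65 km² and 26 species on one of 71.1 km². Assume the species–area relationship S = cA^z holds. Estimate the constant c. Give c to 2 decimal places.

z = ln(S₂/S₁) / ln(A₂/A₁) = ln(26/14) / ln(71.1/2.65) = 0.6190 / 3.2895 = 0.1882
c = S₁ / A₁^z = 14 / 2.65^0.1882 = 14 / 1.201 = 11.65

11.65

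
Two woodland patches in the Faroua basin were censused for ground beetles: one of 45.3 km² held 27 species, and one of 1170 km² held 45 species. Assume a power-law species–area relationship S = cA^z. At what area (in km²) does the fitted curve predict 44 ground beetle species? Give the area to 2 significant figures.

1000 km²

z = ln(45/27) / ln(1170/45.3) = 0.5108 / 3.2515 = 0.1571
c = 27 / 45.3^0.1571 = 27 / 1.82 = 14.83
A = (44/14.83)^(1/0.1571) ⇒ ln A = ln(2.967)/0.1571 = 6.9217
A = e^6.9217 ≈ 1014 km²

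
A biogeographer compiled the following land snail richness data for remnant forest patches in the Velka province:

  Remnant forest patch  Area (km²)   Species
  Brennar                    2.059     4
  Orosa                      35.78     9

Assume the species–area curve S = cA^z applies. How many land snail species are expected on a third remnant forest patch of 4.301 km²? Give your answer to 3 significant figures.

4.93

z = ln(9/4) / ln(35.78/2.059) = 0.8109 / 2.8552 = 0.2840
c = 4 / 2.059^0.2840 = 4 / 1.228 = 3.258
S₃ = 3.258 × 4.301^0.2840 = 3.258 × 1.513 ≈ 4.931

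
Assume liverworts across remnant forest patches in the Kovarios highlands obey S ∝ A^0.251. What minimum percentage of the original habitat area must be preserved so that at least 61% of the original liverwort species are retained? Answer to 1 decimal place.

Need (A_new/A_old)^0.251 = 0.61, so A_new/A_old = 0.61^(1/0.251) = 0.61^3.984
ln(A_new/A_old) = ln 0.61 / 0.251 = -0.4943 / 0.251 = -1.9693
A_new/A_old = e^-1.9693 ≈ 0.1396

14.0%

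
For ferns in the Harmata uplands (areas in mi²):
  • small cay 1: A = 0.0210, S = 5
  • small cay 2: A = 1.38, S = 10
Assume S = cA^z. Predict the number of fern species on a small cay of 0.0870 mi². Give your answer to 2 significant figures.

z = ln(10/5) / ln(1.38/0.021) = 0.6931 / 4.1853 = 0.1656
c = 5 / 0.021^0.1656 = 5 / 0.5274 = 9.481
S₃ = 9.481 × 0.087^0.1656 = 9.481 × 0.6674 ≈ 6.327

6.3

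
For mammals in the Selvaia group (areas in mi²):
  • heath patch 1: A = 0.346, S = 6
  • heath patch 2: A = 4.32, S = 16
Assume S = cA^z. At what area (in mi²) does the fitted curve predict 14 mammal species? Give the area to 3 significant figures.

3.06 mi²

z = ln(16/6) / ln(4.32/0.346) = 0.9808 / 2.5246 = 0.3885
c = 6 / 0.346^0.3885 = 6 / 0.6621 = 9.062
A = (14/9.062)^(1/0.3885) ⇒ ln A = ln(1.545)/0.3885 = 1.1196
A = e^1.1196 ≈ 3.063 mi²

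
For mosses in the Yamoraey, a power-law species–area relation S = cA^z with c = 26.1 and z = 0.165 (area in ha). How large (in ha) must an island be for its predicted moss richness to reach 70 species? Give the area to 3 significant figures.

70 = 26.1 × A^0.165  ⇒  A^0.165 = 70/26.1 = 2.682
ln A = ln(2.682) / 0.165 = 0.9866 / 0.165 = 5.9792
A = e^5.9792 ≈ 395.1 ha

395 ha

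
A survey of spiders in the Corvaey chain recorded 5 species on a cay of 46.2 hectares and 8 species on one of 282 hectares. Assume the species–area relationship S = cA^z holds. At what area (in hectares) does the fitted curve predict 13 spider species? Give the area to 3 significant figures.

1830 hectares

z = ln(8/5) / ln(282/46.2) = 0.4700 / 1.8089 = 0.2598
c = 5 / 46.2^0.2598 = 5 / 2.707 = 1.847
A = (13/1.847)^(1/0.2598) ⇒ ln A = ln(7.039)/0.2598 = 7.5105
A = e^7.5105 ≈ 1827 hectares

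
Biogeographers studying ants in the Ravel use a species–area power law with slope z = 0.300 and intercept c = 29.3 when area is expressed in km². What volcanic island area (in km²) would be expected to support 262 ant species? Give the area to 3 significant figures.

1480 km²

262 = 29.3 × A^0.3  ⇒  A^0.3 = 262/29.3 = 8.942
ln A = ln(8.942) / 0.3 = 2.1908 / 0.3 = 7.3025
A = e^7.3025 ≈ 1484 km²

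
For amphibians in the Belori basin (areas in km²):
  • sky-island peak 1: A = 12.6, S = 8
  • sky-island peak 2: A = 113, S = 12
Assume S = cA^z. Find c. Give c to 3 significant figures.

5.01

z = ln(S₂/S₁) / ln(A₂/A₁) = ln(12/8) / ln(113/12.6) = 0.4055 / 2.1937 = 0.1848
c = S₁ / A₁^z = 8 / 12.6^0.1848 = 8 / 1.597 = 5.008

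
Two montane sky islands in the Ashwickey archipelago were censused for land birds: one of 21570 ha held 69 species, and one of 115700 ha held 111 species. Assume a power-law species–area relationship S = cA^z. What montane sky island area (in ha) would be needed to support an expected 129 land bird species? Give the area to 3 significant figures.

197000 ha

z = ln(111/69) / ln(115700/21570) = 0.4754 / 1.6797 = 0.2830
c = 69 / 21570^0.2830 = 69 / 16.85 = 4.094
A = (129/4.094)^(1/0.2830) ⇒ ln A = ln(31.51)/0.2830 = 12.1897
A = e^12.1897 ≈ 196754 ha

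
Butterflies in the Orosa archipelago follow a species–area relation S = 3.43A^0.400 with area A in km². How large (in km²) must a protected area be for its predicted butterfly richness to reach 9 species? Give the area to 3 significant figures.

11.2 km²

9 = 3.43 × A^0.4  ⇒  A^0.4 = 9/3.43 = 2.624
ln A = ln(2.624) / 0.4 = 0.9647 / 0.4 = 2.4117
A = e^2.4117 ≈ 11.15 km²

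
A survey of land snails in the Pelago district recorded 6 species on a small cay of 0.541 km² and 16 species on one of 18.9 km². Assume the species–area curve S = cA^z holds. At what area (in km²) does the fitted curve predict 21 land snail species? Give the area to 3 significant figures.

z = ln(16/6) / ln(18.9/0.541) = 0.9808 / 3.5535 = 0.2760
c = 6 / 0.541^0.2760 = 6 / 0.844 = 7.109
A = (21/7.109)^(1/0.2760) ⇒ ln A = ln(2.954)/0.2760 = 3.9244
A = e^3.9244 ≈ 50.62 km²

50.6 km²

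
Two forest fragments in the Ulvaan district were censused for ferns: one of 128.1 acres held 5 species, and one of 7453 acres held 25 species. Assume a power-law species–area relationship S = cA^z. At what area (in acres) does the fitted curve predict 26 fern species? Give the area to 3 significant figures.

8230 acres

z = ln(25/5) / ln(7453/128.1) = 1.6094 / 4.0636 = 0.3961
c = 5 / 128.1^0.3961 = 5 / 6.835 = 0.7315
A = (26/0.7315)^(1/0.3961) ⇒ ln A = ln(35.54)/0.3961 = 9.0154
A = e^9.0154 ≈ 8229 acres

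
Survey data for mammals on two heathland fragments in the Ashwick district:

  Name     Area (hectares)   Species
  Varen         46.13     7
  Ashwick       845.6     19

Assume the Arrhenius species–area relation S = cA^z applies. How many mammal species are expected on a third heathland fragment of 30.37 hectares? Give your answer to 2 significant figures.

z = ln(19/7) / ln(845.6/46.13) = 0.9985 / 2.9086 = 0.3433
c = 7 / 46.13^0.3433 = 7 / 3.726 = 1.879
S₃ = 1.879 × 30.37^0.3433 = 1.879 × 3.228 ≈ 6.064

6.1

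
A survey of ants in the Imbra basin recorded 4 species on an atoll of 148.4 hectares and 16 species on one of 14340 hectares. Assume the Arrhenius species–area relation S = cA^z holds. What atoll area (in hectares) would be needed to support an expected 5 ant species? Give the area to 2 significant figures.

310 hectares

z = ln(16/4) / ln(14340/148.4) = 1.3863 / 4.5709 = 0.3033
c = 4 / 148.4^0.3033 = 4 / 4.556 = 0.878
A = (5/0.878)^(1/0.3033) ⇒ ln A = ln(5.695)/0.3033 = 5.7357
A = e^5.7357 ≈ 309.7 hectares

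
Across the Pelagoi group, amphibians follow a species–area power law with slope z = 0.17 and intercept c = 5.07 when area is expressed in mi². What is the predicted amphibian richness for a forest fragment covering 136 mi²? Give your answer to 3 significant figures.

S = 5.07 × 136^0.17 = 5.07 × 2.305 ≈ 11.69

11.7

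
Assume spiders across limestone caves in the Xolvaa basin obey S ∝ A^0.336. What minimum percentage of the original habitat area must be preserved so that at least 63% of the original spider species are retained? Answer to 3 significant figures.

Need (A_new/A_old)^0.336 = 0.63, so A_new/A_old = 0.63^(1/0.336) = 0.63^2.976
ln(A_new/A_old) = ln 0.63 / 0.336 = -0.4620 / 0.336 = -1.3751
A_new/A_old = e^-1.3751 ≈ 0.2528

25.3%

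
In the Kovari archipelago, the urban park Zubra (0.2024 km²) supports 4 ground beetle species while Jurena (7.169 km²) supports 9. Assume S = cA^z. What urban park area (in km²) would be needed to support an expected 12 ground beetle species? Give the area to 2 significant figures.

z = ln(9/4) / ln(7.169/0.2024) = 0.8109 / 3.5673 = 0.2273
c = 4 / 0.2024^0.2273 = 4 / 0.6955 = 5.751
A = (12/5.751)^(1/0.2273) ⇒ ln A = ln(2.086)/0.2273 = 3.2353
A = e^3.2353 ≈ 25.41 km²

25 km²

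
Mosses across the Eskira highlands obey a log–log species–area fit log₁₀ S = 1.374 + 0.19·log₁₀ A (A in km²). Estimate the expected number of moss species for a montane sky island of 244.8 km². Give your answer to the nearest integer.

67

S = 23.66 × 244.8^0.19 = 23.66 × 2.844 ≈ 67.28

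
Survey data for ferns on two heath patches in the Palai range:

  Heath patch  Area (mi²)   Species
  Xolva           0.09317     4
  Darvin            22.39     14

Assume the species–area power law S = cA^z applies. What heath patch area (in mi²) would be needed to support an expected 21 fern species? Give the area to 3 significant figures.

132 mi²

z = ln(14/4) / ln(22.39/0.09317) = 1.2528 / 5.4819 = 0.2285
c = 4 / 0.09317^0.2285 = 4 / 0.5814 = 6.88
A = (21/6.88)^(1/0.2285) ⇒ ln A = ln(3.052)/0.2285 = 4.8829
A = e^4.8829 ≈ 132 mi²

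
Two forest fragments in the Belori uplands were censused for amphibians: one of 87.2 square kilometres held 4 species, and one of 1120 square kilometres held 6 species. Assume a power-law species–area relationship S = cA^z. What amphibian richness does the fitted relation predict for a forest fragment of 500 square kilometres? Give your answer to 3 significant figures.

z = ln(6/4) / ln(1120/87.2) = 0.4055 / 2.5529 = 0.1588
c = 4 / 87.2^0.1588 = 4 / 2.033 = 1.967
S₃ = 1.967 × 500^0.1588 = 1.967 × 2.683 ≈ 5.279

5.28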